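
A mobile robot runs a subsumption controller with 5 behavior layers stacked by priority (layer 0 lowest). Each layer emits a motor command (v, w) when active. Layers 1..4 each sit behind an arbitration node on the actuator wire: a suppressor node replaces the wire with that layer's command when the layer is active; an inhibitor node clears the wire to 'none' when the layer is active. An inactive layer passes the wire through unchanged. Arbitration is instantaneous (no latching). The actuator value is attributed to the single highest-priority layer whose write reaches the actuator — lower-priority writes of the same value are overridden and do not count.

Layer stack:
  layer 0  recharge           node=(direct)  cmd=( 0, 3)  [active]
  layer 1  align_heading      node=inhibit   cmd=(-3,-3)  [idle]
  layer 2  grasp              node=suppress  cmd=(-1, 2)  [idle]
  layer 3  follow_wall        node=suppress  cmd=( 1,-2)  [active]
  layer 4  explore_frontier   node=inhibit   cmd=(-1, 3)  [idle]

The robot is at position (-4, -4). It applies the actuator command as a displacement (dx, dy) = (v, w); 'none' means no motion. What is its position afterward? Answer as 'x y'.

-3 -6

[0] recharge on; wire := (0, 3)
[1] align_heading off; pass (0, 3)
[2] grasp off; pass (0, 3)
[3] follow_wall on (suppress); wire := (1, -2)
[4] explore_frontier off; pass (1, -2)
output (1, -2)
position: (-4, -4) + (1, -2) = (-3, -6)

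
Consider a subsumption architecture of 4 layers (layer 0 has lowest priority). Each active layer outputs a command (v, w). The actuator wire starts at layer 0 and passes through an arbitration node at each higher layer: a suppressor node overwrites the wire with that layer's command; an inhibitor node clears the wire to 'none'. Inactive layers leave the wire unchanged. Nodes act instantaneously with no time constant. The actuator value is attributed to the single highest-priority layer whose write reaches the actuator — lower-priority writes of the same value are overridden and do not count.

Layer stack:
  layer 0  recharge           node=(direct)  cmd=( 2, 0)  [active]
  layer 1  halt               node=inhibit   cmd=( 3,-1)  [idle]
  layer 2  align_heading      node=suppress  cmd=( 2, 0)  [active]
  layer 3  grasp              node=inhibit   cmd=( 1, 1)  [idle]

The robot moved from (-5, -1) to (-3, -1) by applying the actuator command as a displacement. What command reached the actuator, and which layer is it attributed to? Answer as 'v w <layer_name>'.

2 0 align_heading

displacement = (-3, -1) − (-5, -1) = (2, 0)
[0] recharge on; wire := (2, 0)
[1] halt off; pass (2, 0)
[2] align_heading on (suppress); wire := (2, 0)
[3] grasp off; pass (2, 0)
output (2, 0) — from layer 2 (align_heading)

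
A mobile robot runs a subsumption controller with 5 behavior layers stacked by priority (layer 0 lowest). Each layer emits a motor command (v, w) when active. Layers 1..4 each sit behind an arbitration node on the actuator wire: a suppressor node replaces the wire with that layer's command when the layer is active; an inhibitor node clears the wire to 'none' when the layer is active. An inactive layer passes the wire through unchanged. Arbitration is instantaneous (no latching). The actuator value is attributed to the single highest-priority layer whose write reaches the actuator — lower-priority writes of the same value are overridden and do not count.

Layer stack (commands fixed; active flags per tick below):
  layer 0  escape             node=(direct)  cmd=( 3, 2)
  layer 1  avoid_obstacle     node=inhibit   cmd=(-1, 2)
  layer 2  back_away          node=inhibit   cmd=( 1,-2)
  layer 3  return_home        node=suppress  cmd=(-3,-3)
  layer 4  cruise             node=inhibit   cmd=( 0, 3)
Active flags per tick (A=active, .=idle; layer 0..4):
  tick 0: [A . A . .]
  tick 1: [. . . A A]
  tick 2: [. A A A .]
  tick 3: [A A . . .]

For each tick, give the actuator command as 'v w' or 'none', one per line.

none
none
-3 -3
none

tick 0:
  layer 0 (escape) active — direct: (3, 2)
  layer 1 (avoid_obstacle) idle — unchanged: (3, 2)
  layer 2 (back_away) active — inhibits: none
  layer 3 (return_home) idle — unchanged: none
  layer 4 (cruise) idle — unchanged: none
  → actuator none
tick 1:
  layer 0 (escape) idle — none
  layer 1 (avoid_obstacle) idle — unchanged: none
  layer 2 (back_away) idle — unchanged: none
  layer 3 (return_home) active — suppresses: (-3, -3)
  layer 4 (cruise) active — inhibits: none
  → actuator none
tick 2:
  layer 0 (escape) idle — none
  layer 1 (avoid_obstacle) active — inhibits: none
  layer 2 (back_away) active — inhibits: none
  layer 3 (return_home) active — suppresses: (-3, -3)
  layer 4 (cruise) idle — unchanged: (-3, -3)
  → actuator (-3, -3)
tick 3:
  layer 0 (escape) active — direct: (3, 2)
  layer 1 (avoid_obstacle) active — inhibits: none
  layer 2 (back_away) idle — unchanged: none
  layer 3 (return_home) idle — unchanged: none
  layer 4 (cruise) idle — unchanged: none
  → actuator none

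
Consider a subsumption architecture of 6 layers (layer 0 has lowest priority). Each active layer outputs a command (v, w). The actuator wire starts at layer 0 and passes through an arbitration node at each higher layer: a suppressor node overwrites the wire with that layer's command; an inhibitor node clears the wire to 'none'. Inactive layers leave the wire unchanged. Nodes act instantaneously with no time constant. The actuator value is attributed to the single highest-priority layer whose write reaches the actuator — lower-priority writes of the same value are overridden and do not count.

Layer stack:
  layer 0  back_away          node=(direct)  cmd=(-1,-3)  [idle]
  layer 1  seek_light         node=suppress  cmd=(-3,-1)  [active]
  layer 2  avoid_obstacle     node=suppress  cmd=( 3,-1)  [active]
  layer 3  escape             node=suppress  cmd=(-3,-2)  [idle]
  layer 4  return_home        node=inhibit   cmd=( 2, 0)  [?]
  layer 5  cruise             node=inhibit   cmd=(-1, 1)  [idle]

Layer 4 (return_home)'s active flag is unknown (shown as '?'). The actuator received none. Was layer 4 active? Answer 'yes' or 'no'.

If layer 4 is active=yes:
  actuator would be none
If layer 4 is active=no:
  actuator would be (3, -1)
Observed none, so layer 4 was active.

yes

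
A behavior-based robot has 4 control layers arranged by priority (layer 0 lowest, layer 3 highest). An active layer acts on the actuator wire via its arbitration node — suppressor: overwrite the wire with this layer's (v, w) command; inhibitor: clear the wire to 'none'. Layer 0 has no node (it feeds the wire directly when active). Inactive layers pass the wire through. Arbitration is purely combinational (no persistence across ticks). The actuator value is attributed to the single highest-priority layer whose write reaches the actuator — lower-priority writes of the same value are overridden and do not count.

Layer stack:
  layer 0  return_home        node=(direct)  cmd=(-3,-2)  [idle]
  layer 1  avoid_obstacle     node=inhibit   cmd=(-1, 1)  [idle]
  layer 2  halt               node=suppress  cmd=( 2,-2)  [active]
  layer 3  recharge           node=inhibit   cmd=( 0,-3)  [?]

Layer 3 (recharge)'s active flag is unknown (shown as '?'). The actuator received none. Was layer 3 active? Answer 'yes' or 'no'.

If layer 3 is active=yes:
  actuator would be none
If layer 3 is active=no:
  actuator would be (2, -2)
Observed none, so layer 3 was active.

yes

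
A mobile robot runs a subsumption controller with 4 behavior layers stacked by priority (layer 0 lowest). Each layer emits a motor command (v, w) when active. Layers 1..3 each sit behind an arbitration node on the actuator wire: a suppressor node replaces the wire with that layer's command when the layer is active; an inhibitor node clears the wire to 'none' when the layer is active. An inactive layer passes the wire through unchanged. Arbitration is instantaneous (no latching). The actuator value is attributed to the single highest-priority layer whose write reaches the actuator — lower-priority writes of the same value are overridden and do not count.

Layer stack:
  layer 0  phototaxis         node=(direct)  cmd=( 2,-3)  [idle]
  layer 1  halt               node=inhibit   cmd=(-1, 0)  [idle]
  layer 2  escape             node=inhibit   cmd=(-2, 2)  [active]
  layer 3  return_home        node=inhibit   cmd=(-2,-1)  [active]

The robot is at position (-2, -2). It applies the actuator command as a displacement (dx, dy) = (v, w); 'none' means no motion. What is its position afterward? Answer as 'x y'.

-2 -2

layer 0 (phototaxis) idle — none
layer 1 (halt) idle — unchanged: none
layer 2 (escape) active — inhibits: none
layer 3 (return_home) active — inhibits: none
→ actuator none
position: (-2, -2) + none = (-2, -2)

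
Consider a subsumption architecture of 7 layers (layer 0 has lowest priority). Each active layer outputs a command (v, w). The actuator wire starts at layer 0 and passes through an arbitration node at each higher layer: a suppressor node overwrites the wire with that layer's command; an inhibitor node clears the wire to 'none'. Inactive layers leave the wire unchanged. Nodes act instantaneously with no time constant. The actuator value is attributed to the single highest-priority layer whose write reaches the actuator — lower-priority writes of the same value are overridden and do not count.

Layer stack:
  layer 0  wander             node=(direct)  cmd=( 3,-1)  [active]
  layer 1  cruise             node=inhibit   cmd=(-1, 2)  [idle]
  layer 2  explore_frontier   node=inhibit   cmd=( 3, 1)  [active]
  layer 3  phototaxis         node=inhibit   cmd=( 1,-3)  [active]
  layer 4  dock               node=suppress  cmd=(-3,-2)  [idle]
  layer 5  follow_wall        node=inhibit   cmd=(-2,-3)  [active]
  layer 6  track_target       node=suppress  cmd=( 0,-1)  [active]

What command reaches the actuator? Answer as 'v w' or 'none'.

0 -1

layer 0 (wander) active — direct: (3, -1)
layer 1 (cruise) idle — unchanged: (3, -1)
layer 2 (explore_frontier) active — inhibits: none
layer 3 (phototaxis) active — inhibits: none
layer 4 (dock) idle — unchanged: none
layer 5 (follow_wall) active — inhibits: none
layer 6 (track_target) active — suppresses: (0, -1)
→ actuator (0, -1)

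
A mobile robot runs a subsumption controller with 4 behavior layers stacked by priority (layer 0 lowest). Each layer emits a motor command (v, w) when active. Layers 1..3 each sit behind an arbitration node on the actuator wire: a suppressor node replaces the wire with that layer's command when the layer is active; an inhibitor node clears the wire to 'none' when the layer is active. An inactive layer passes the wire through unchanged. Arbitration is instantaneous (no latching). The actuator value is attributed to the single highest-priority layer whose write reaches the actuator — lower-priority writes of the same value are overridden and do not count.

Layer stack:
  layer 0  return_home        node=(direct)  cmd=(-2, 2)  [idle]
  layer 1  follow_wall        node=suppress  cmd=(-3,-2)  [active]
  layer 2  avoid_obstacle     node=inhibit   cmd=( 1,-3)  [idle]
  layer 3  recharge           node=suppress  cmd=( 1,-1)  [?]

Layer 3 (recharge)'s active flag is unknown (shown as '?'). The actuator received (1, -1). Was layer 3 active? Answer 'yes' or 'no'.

If layer 3 is active=yes:
  actuator would be (1, -1)
If layer 3 is active=no:
  actuator would be (-3, -2)
Observed (1, -1), so layer 3 was active.

yes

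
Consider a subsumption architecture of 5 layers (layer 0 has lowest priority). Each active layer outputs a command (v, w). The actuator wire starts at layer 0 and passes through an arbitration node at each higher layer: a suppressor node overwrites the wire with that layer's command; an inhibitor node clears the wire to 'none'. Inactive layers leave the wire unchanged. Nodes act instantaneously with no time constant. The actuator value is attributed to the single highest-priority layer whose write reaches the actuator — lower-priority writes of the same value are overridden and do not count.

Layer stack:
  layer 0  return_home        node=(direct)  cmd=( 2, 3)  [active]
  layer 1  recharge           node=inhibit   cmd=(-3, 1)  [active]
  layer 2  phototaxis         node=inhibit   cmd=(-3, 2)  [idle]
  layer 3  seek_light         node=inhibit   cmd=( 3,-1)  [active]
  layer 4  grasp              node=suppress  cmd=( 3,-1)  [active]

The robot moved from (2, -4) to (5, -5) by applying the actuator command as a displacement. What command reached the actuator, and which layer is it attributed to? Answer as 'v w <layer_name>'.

displacement = (5, -5) − (2, -4) = (3, -1)
layer 0 (return_home) active — direct: (2, 3)
layer 1 (recharge) active — inhibits: none
layer 2 (phototaxis) idle — unchanged: none
layer 3 (seek_light) active — inhibits: none
layer 4 (grasp) active — suppresses: (3, -1)
→ actuator (3, -1) — from layer 4 (grasp)

3 -1 grasp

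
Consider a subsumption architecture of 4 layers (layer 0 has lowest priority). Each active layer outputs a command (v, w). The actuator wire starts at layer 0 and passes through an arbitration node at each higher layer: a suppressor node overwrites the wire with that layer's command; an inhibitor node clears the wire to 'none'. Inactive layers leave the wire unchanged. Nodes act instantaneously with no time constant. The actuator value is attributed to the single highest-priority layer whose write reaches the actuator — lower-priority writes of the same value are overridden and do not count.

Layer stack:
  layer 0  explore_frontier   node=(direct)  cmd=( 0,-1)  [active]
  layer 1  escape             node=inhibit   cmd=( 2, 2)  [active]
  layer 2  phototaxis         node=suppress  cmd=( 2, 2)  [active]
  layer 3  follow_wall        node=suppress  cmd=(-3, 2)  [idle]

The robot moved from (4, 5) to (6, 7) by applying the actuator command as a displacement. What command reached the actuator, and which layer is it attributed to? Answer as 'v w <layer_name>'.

displacement = (6, 7) − (4, 5) = (2, 2)
L0 explore_frontier: active, feeds wire = (0, -1)
L1 escape: active, inhibitor → wire = none
L2 phototaxis: active, suppressor → wire = (2, 2)
L3 follow_wall: idle → wire stays (2, 2)
actuator = (2, 2) — from layer 2 (phototaxis)

2 2 phototaxis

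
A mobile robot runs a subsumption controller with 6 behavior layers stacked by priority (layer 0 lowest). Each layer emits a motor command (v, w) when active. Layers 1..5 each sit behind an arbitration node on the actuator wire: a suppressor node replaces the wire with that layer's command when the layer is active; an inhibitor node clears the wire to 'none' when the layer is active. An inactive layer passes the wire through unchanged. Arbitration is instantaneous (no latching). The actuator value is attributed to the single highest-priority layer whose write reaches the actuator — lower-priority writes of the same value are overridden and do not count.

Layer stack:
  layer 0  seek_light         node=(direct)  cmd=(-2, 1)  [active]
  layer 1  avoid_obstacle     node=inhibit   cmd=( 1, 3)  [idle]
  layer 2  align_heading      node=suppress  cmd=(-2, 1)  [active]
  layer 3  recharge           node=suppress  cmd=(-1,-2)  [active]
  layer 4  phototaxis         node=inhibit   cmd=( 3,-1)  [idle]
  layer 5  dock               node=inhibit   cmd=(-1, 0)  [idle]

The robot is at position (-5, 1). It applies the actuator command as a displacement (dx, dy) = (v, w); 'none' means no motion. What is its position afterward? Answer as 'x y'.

[0] seek_light on; wire := (-2, 1)
[1] avoid_obstacle off; pass (-2, 1)
[2] align_heading on (suppress); wire := (-2, 1)
[3] recharge on (suppress); wire := (-1, -2)
[4] phototaxis off; pass (-1, -2)
[5] dock off; pass (-1, -2)
output (-1, -2)
position: (-5, 1) + (-1, -2) = (-6, -1)

-6 -1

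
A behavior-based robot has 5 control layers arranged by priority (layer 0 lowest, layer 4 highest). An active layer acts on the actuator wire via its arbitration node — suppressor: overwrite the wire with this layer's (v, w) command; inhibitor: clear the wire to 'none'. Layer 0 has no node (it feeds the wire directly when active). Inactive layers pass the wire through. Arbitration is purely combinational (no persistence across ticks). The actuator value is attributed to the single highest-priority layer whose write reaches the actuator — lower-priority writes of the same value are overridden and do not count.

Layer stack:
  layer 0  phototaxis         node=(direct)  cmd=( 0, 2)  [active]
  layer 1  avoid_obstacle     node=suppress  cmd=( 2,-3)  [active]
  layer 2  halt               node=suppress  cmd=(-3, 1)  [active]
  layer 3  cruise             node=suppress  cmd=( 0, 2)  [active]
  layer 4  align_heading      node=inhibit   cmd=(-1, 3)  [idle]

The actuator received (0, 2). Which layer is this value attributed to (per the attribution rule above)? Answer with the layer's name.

cruise

L0 phototaxis: active, feeds wire = (0, 2)
L1 avoid_obstacle: active, suppressor → wire = (2, -3)
L2 halt: active, suppressor → wire = (-3, 1)
L3 cruise: active, suppressor → wire = (0, 2)
L4 align_heading: idle → wire stays (0, 2)
actuator = (0, 2)
last writer: layer 3 = cruise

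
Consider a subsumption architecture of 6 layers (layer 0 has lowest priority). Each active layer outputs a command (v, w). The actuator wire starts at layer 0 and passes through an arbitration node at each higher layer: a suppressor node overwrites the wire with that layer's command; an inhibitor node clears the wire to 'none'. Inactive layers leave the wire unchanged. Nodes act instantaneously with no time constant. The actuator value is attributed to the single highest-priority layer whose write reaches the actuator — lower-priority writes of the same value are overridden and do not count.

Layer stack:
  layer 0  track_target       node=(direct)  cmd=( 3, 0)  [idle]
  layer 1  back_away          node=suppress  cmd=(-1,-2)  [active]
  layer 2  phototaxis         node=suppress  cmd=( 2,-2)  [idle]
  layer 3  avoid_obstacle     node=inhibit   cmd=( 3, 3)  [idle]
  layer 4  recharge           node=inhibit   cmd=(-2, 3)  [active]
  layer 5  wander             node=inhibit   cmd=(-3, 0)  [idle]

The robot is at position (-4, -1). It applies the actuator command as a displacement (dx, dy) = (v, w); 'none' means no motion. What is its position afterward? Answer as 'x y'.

-4 -1

L0 track_target: idle → wire = none
L1 back_away: active, suppressor → wire = (-1, -2)
L2 phototaxis: idle → wire stays (-1, -2)
L3 avoid_obstacle: idle → wire stays (-1, -2)
L4 recharge: active, inhibitor → wire = none
L5 wander: idle → wire stays none
actuator = none
position: (-4, -1) + none = (-4, -1)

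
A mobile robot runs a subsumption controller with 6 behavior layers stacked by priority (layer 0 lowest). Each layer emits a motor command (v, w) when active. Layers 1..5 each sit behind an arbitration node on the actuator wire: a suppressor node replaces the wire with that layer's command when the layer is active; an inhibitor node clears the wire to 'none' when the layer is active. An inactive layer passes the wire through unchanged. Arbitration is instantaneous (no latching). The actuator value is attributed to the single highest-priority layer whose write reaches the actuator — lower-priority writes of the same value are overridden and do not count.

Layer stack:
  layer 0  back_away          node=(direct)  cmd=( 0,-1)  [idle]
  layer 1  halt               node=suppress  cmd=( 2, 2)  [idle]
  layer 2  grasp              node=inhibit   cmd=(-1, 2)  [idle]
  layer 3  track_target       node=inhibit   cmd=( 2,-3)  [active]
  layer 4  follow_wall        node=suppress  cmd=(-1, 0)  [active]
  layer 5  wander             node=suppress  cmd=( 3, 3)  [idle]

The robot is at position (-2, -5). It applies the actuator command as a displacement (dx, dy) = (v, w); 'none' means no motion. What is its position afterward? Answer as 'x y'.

L0 back_away: idle → wire = none
L1 halt: idle → wire stays none
L2 grasp: idle → wire stays none
L3 track_target: active, inhibitor → wire = none
L4 follow_wall: active, suppressor → wire = (-1, 0)
L5 wander: idle → wire stays (-1, 0)
actuator = (-1, 0)
position: (-2, -5) + (-1, 0) = (-3, -5)

-3 -5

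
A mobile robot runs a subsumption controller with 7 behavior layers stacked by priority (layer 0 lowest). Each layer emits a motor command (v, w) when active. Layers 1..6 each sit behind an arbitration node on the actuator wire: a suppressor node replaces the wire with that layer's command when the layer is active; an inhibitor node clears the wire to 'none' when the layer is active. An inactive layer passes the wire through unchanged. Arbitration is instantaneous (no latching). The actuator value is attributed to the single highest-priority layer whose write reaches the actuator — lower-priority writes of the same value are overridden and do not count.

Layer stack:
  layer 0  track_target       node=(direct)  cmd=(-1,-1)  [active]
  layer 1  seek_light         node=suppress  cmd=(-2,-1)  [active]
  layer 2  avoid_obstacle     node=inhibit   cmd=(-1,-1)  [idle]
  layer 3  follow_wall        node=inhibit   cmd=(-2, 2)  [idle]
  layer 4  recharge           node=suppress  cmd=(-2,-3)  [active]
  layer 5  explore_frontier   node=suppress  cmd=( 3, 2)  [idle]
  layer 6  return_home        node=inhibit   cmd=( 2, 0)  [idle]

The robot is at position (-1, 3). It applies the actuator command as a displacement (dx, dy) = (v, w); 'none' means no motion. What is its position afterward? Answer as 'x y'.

[0] track_target on; wire := (-1, -1)
[1] seek_light on (suppress); wire := (-2, -1)
[2] avoid_obstacle off; pass (-2, -1)
[3] follow_wall off; pass (-2, -1)
[4] recharge on (suppress); wire := (-2, -3)
[5] explore_frontier off; pass (-2, -3)
[6] return_home off; pass (-2, -3)
output (-2, -3)
position: (-1, 3) + (-2, -3) = (-3, 0)

-3 0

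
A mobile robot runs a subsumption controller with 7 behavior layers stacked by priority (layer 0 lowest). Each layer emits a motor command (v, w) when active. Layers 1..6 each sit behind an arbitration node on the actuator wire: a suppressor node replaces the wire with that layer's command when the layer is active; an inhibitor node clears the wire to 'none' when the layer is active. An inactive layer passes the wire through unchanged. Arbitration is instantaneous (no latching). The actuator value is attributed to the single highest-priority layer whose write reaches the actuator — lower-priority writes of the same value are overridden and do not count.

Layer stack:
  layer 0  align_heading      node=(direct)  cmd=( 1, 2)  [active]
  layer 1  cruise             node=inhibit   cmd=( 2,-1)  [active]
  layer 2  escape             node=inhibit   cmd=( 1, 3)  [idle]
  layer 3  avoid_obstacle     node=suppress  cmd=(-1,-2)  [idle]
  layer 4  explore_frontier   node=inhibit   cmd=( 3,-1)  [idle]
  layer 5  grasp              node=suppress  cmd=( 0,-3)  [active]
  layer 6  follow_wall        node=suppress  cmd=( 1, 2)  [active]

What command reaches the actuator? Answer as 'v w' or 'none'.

1 2

layer 0 (align_heading) active — direct: (1, 2)
layer 1 (cruise) active — inhibits: none
layer 2 (escape) idle — unchanged: none
layer 3 (avoid_obstacle) idle — unchanged: none
layer 4 (explore_frontier) idle — unchanged: none
layer 5 (grasp) active — suppresses: (0, -3)
layer 6 (follow_wall) active — suppresses: (1, 2)
→ actuator (1, 2)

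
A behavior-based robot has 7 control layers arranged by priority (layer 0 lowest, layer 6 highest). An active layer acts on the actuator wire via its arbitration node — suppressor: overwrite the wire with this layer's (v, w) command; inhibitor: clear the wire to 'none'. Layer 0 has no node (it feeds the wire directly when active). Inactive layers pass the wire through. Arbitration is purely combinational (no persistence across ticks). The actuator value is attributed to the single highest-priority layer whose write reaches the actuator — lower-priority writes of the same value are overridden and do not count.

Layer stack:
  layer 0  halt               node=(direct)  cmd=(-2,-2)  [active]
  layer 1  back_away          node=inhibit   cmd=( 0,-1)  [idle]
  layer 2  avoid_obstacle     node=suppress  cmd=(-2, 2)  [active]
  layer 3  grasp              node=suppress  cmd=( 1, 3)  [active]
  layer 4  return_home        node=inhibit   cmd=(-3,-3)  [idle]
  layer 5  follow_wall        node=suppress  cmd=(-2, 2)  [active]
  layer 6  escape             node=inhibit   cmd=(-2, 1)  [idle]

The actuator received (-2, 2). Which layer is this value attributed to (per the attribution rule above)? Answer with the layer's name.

L0 halt: active, feeds wire = (-2, -2)
L1 back_away: idle → wire stays (-2, -2)
L2 avoid_obstacle: active, suppressor → wire = (-2, 2)
L3 grasp: active, suppressor → wire = (1, 3)
L4 return_home: idle → wire stays (1, 3)
L5 follow_wall: active, suppressor → wire = (-2, 2)
L6 escape: idle → wire stays (-2, 2)
actuator = (-2, 2)
last writer: layer 5 = follow_wall

follow_wall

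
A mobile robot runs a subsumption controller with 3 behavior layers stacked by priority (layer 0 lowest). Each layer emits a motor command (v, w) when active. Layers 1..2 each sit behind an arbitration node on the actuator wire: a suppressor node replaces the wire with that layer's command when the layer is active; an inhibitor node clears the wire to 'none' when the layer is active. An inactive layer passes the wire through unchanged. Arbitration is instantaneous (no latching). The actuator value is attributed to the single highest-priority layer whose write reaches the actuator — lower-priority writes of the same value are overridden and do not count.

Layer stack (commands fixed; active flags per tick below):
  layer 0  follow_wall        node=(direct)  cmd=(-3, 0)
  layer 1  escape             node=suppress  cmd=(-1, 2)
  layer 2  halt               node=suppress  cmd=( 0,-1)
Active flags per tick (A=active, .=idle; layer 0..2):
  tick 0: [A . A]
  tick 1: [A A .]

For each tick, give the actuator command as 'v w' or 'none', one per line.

0 -1
-1 2

tick 0:
  [0] follow_wall on; wire := (-3, 0)
  [1] escape off; pass (-3, 0)
  [2] halt on (suppress); wire := (0, -1)
  output (0, -1)
tick 1:
  [0] follow_wall on; wire := (-3, 0)
  [1] escape on (suppress); wire := (-1, 2)
  [2] halt off; pass (-1, 2)
  output (-1, 2)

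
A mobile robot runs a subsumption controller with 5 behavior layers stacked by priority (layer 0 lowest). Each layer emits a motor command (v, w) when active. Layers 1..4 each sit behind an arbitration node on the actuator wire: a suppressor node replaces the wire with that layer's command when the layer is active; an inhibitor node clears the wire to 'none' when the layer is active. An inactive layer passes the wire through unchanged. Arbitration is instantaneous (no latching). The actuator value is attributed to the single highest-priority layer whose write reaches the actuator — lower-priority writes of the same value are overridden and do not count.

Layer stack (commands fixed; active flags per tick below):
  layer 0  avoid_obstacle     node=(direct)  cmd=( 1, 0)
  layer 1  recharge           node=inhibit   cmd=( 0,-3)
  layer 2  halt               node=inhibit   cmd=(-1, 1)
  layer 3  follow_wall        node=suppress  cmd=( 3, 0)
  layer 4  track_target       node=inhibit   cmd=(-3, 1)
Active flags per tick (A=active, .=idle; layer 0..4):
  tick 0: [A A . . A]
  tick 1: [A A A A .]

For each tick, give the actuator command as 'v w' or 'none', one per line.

tick 0:
  L0 avoid_obstacle: active, feeds wire = (1, 0)
  L1 recharge: active, inhibitor → wire = none
  L2 halt: idle → wire stays none
  L3 follow_wall: idle → wire stays none
  L4 track_target: active, inhibitor → wire = none
  actuator = none
tick 1:
  L0 avoid_obstacle: active, feeds wire = (1, 0)
  L1 recharge: active, inhibitor → wire = none
  L2 halt: active, inhibitor → wire = none
  L3 follow_wall: active, suppressor → wire = (3, 0)
  L4 track_target: idle → wire stays (3, 0)
  actuator = (3, 0)

none
3 0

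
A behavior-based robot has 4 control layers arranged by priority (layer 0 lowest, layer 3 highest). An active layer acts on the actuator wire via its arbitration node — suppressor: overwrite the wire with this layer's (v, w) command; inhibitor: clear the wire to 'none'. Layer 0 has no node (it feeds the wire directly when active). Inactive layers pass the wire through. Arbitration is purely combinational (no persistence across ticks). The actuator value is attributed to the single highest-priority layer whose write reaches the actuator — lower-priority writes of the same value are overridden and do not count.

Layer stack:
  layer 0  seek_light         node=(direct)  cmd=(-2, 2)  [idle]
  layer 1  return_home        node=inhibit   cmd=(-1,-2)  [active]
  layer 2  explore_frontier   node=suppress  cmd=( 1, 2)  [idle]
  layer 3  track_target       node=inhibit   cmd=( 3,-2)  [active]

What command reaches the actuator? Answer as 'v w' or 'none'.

none

[0] seek_light off; wire := none
[1] return_home on (inhibit); wire := none
[2] explore_frontier off; pass none
[3] track_target on (inhibit); wire := none
output none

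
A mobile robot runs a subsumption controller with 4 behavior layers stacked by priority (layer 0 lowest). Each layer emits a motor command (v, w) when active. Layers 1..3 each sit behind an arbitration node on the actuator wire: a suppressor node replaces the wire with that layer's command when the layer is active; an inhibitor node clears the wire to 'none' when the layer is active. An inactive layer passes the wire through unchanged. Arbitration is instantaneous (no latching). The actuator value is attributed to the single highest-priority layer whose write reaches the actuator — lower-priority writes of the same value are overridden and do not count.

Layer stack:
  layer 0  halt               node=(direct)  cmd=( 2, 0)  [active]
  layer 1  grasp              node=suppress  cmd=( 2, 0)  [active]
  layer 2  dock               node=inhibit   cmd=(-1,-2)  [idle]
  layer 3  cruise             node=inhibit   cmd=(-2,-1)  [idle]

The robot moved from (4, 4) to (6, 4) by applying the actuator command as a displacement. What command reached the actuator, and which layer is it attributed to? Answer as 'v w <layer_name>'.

displacement = (6, 4) − (4, 4) = (2, 0)
L0 halt: active, feeds wire = (2, 0)
L1 grasp: active, suppressor → wire = (2, 0)
L2 dock: idle → wire stays (2, 0)
L3 cruise: idle → wire stays (2, 0)
actuator = (2, 0) — from layer 1 (grasp)

2 0 grasp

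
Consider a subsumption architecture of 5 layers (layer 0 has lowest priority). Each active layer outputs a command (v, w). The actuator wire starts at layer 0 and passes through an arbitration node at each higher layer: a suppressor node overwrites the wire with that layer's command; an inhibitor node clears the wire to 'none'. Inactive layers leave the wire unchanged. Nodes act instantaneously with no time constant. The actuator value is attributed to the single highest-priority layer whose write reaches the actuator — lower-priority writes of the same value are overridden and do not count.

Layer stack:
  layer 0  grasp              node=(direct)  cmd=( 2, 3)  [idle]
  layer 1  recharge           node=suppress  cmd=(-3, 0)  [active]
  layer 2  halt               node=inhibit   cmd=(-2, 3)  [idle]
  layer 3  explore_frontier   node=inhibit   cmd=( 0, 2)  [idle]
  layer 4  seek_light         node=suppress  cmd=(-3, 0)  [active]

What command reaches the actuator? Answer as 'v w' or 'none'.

L0 grasp: idle → wire = none
L1 recharge: active, suppressor → wire = (-3, 0)
L2 halt: idle → wire stays (-3, 0)
L3 explore_frontier: idle → wire stays (-3, 0)
L4 seek_light: active, suppressor → wire = (-3, 0)
actuator = (-3, 0)

-3 0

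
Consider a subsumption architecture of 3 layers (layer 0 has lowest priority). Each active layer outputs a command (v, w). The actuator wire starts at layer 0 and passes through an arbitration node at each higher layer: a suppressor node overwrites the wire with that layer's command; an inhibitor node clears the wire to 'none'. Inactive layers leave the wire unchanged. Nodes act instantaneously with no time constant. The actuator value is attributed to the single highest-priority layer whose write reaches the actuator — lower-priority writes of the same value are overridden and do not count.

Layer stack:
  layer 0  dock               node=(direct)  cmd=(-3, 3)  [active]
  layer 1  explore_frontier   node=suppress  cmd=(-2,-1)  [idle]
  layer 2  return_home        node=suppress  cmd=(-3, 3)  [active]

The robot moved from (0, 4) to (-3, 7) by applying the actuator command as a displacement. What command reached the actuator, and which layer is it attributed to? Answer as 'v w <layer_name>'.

-3 3 return_home

displacement = (-3, 7) − (0, 4) = (-3, 3)
[0] dock on; wire := (-3, 3)
[1] explore_frontier off; pass (-3, 3)
[2] return_home on (suppress); wire := (-3, 3)
output (-3, 3) — from layer 2 (return_home)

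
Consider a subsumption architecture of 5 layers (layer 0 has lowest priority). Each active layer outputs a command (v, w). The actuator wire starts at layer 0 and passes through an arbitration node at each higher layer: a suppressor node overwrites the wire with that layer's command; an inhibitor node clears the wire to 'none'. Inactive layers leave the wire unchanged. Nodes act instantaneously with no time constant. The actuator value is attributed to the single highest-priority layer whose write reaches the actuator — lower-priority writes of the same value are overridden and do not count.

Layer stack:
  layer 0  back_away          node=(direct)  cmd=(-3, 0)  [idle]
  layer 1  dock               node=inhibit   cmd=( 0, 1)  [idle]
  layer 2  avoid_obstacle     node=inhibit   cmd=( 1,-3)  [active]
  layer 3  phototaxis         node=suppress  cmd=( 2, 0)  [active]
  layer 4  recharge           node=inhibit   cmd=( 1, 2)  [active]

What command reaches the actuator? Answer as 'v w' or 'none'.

L0 back_away: idle → wire = none
L1 dock: idle → wire stays none
L2 avoid_obstacle: active, inhibitor → wire = none
L3 phototaxis: active, suppressor → wire = (2, 0)
L4 recharge: active, inhibitor → wire = none
actuator = none

none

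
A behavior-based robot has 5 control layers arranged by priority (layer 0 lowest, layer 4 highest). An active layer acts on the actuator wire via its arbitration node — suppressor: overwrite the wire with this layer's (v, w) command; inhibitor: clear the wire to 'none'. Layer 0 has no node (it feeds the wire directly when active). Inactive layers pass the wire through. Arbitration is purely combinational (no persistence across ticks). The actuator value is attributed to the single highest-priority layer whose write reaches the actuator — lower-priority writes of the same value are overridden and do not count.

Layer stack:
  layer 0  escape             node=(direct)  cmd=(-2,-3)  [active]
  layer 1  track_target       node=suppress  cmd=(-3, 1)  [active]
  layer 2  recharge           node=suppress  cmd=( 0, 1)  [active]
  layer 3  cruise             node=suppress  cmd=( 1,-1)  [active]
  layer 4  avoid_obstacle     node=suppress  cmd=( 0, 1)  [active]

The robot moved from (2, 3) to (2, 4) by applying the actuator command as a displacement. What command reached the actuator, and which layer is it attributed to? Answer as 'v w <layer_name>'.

displacement = (2, 4) − (2, 3) = (0, 1)
layer 0 (escape) active — direct: (-2, -3)
layer 1 (track_target) active — suppresses: (-3, 1)
layer 2 (recharge) active — suppresses: (0, 1)
layer 3 (cruise) active — suppresses: (1, -1)
layer 4 (avoid_obstacle) active — suppresses: (0, 1)
→ actuator (0, 1) — from layer 4 (avoid_obstacle)

0 1 avoid_obstacle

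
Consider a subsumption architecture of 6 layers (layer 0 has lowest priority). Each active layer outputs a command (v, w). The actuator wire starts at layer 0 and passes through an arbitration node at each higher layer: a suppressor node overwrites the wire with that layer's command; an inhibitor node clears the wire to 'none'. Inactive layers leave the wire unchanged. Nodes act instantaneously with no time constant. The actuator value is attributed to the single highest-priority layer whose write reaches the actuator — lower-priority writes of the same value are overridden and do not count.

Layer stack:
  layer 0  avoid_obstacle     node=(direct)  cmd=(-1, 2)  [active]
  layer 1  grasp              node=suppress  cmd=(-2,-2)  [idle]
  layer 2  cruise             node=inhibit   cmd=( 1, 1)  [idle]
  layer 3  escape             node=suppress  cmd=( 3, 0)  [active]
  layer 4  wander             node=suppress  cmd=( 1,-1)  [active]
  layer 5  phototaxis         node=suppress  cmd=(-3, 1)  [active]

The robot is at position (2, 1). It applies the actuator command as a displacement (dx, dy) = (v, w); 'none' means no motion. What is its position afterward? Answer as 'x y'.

-1 2

[0] avoid_obstacle on; wire := (-1, 2)
[1] grasp off; pass (-1, 2)
[2] cruise off; pass (-1, 2)
[3] escape on (suppress); wire := (3, 0)
[4] wander on (suppress); wire := (1, -1)
[5] phototaxis on (suppress); wire := (-3, 1)
output (-3, 1)
position: (2, 1) + (-3, 1) = (-1, 2)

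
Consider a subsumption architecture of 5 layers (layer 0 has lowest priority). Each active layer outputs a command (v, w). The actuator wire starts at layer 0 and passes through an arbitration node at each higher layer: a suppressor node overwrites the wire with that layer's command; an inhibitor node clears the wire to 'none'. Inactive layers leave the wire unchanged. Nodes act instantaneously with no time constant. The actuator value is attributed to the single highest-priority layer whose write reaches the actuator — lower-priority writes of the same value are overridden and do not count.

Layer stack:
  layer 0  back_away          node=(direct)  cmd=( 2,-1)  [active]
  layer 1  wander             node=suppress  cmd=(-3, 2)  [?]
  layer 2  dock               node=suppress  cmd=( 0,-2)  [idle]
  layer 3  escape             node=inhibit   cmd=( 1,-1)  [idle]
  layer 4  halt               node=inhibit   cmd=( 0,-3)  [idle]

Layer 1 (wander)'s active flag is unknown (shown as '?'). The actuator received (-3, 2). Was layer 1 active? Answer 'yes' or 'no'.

If layer 1 is active=yes:
  actuator would be (-3, 2)
If layer 1 is active=no:
  actuator would be (2, -1)
Observed (-3, 2), so layer 1 was active.

yes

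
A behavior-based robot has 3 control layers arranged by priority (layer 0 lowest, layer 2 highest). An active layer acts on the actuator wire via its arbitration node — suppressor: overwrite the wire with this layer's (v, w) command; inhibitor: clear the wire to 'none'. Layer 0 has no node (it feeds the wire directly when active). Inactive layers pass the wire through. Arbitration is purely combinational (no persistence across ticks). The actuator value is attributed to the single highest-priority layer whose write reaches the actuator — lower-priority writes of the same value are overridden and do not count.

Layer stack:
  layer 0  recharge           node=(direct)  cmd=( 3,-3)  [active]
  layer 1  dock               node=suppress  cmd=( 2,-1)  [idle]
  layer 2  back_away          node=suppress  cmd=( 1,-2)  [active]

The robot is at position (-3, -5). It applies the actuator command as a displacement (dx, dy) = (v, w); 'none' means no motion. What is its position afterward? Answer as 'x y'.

layer 0 (recharge) active — direct: (3, -3)
layer 1 (dock) idle — unchanged: (3, -3)
layer 2 (back_away) active — suppresses: (1, -2)
→ actuator (1, -2)
position: (-3, -5) + (1, -2) = (-2, -7)

-2 -7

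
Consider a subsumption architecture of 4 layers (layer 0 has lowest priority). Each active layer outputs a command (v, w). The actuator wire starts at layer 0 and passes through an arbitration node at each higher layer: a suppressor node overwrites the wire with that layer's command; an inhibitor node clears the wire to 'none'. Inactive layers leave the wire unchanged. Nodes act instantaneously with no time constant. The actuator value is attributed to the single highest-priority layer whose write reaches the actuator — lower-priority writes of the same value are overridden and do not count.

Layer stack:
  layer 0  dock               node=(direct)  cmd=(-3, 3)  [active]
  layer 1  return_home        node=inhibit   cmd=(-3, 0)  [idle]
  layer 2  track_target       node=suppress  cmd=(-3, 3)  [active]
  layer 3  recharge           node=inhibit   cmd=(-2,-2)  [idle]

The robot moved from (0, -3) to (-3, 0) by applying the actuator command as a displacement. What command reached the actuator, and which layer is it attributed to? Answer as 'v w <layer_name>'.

-3 3 track_target

displacement = (-3, 0) − (0, -3) = (-3, 3)
[0] dock on; wire := (-3, 3)
[1] return_home off; pass (-3, 3)
[2] track_target on (suppress); wire := (-3, 3)
[3] recharge off; pass (-3, 3)
output (-3, 3) — from layer 2 (track_target)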